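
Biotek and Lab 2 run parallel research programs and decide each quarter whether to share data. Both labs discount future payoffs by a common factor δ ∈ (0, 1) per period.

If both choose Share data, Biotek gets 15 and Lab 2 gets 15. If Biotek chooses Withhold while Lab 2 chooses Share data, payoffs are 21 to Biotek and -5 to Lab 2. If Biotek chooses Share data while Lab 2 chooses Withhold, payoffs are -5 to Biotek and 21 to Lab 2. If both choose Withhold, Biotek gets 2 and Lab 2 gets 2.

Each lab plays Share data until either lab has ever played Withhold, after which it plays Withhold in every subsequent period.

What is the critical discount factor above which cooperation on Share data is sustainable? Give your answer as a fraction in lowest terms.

6/19

15/(1−δ) ≥ 21 + 2δ/(1−δ)
15 ≥ 21 − 19δ
δ ≥ 6/19.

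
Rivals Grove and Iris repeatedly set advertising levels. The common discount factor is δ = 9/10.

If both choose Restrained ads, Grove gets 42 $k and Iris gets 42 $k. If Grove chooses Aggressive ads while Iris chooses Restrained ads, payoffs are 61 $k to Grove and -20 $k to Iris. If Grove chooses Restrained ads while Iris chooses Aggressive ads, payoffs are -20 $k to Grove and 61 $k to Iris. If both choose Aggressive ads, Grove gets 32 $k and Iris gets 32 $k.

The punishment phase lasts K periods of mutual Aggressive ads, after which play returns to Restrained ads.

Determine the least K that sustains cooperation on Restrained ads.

Need Σ_{k=1}^{K} δ^k ≥ (61−42)/(42−32) = 1.9000 at δ = 9/10.
At K = 2 the sum is 1.7100 < 1.9000; at K = 3 it is 2.4390 ≥ 1.9000.
So the minimum punishment length is K = 3.

3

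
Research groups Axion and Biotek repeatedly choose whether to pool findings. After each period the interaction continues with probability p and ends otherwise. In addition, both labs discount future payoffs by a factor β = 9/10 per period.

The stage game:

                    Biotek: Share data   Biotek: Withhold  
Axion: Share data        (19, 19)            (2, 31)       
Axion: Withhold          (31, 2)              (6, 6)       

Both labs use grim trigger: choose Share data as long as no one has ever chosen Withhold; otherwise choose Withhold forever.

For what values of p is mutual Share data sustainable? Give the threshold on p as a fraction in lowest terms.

With continuation probability p and discount β, the effective per-period discount factor is βp.
Grim-trigger IC: βp ≥ (31−19)/(31−6) = 12/25.
So p ≥ (12/25)/(9/10) = 8/15.

8/15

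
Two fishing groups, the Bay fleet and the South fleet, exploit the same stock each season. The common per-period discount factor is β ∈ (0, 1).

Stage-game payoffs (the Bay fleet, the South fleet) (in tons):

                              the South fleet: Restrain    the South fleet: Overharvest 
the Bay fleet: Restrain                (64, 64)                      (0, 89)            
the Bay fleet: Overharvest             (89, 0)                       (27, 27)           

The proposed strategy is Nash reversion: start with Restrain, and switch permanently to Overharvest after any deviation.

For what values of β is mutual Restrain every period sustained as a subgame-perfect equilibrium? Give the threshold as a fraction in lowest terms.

25/62

One-period gain from deviating is 89 − 64 = 25. The loss is 64 − 27 = 37 in every subsequent period, with present value 37·β/(1−β).
Deviation is unprofitable when 37·β/(1−β) ≥ 25, i.e. β/(1−β) ≥ 25/37.
Equivalently β ≥ 25/(25+37) = 25/62.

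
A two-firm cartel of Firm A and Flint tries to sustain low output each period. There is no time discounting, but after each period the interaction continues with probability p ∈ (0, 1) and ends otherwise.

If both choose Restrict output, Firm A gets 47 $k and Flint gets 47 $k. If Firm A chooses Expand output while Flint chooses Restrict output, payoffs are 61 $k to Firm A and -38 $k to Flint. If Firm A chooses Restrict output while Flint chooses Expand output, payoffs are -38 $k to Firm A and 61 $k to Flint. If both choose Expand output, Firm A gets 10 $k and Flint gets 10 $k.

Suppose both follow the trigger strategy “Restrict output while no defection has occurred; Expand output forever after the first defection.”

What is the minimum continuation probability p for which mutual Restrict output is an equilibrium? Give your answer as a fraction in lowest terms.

Expected cooperation value is 47 + p·47 + p²·47 + … = 47/(1−p); deviation gives 61 + p·10/(1−p).
47 ≥ 61(1−p) + 10p ⇒ 51p ≥ 14 ⇒ p ≥ 14/51.

14/51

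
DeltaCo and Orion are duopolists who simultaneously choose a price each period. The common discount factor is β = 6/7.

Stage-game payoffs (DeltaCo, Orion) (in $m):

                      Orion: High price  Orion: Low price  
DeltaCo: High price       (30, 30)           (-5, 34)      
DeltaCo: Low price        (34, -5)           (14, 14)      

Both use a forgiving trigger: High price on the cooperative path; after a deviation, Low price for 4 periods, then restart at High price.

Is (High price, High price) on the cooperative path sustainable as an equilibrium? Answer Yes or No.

A one-shot deviation gives 34 now, then 14 for 4 periods, then back to 30.
Gain from deviating: (34−30) today; loss: (30−14) in each of the next 4 periods.
No-deviation condition: (30−14)(β+…+β^4) ≥ 34−30, i.e. β+…+β^4 ≥ 1/4.
At β = 6/7: β+…+β^4 = 2.7613 ≥ 0.2500.
So cooperation is sustainable.

Yes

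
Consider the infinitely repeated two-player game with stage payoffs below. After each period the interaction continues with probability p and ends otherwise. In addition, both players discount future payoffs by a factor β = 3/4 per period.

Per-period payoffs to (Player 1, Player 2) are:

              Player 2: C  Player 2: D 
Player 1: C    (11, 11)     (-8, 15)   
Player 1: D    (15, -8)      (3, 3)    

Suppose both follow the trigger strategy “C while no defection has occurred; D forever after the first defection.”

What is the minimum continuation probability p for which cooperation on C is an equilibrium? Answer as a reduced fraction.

4/9

With continuation probability p and discount β, the effective per-period discount factor is βp.
Grim-trigger IC: βp ≥ (15−11)/(15−3) = 1/3.
So p ≥ (1/3)/(3/4) = 4/9.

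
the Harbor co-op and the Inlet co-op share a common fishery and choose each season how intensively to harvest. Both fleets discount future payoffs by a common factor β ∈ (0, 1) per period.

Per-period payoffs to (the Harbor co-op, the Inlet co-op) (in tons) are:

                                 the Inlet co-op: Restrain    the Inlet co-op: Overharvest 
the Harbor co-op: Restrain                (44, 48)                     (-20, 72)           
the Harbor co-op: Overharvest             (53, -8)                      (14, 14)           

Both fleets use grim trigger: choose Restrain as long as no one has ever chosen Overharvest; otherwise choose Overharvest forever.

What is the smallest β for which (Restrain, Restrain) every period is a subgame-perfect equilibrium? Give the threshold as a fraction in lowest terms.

the Harbor co-op's threshold: (53−44)/(53−14) = 3/13.
the Inlet co-op's threshold: (72−48)/(72−14) = 12/29.
3/13 < 12/29, so the Inlet co-op binds and β* = 12/29.

12/29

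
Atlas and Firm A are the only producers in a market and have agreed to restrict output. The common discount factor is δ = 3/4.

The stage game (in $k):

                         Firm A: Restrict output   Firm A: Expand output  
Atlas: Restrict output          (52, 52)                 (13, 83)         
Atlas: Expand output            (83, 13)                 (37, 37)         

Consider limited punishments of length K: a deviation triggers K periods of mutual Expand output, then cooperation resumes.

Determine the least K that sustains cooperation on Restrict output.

IC: δ(1−δ^K)/(1−δ) ≥ (83−52)/(52−37) = 31/15.
With δ = 3/4: need 1 − δ^K ≥ 31/15·(1−3/4)/(3/4), i.e. δ^K ≤ 0.3111.
Since (3/4)^4 = 0.3164 and (3/4)^5 = 0.2373, the smallest such K is 5.

5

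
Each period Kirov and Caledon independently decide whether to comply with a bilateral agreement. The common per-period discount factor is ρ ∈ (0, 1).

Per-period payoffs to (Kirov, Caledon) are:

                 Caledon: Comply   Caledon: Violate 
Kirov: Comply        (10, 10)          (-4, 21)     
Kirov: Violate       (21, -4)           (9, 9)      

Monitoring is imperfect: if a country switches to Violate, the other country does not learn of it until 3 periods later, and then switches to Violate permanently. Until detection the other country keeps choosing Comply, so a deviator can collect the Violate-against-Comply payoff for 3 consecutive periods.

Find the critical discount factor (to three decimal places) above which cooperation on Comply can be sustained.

The best deviation is to choose Violate for all 3 undetected periods, earning 21 each, then 9 forever once detected.
Deviation value: 21(1−ρ^3)/(1−ρ) + 9ρ^3/(1−ρ); cooperation value: 10/(1−ρ).
IC: 10 ≥ 21(1−ρ^3) + 9ρ^3 = 21 − 12ρ^3.
So ρ^3 ≥ 11/12, giving ρ ≥ (11/12)^(1/3) ≈ 0.971.

0.971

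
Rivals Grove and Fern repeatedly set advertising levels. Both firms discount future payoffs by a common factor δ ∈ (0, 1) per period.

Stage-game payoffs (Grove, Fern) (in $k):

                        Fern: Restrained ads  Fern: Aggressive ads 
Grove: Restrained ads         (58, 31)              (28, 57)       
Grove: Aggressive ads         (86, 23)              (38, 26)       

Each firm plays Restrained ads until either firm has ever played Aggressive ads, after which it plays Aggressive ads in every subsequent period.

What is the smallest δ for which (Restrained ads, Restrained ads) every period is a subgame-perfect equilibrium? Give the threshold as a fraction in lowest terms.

26/31

For Grove: deviation gain 86−58 = 28, per-period punishment loss 58−38 = 20. IC gives δ ≥ 28/48 = 7/12.
For Fern: gain 26, loss 5 per period, so δ ≥ 26/31.
The tighter constraint is Fern's, so cooperation needs δ ≥ 26/31.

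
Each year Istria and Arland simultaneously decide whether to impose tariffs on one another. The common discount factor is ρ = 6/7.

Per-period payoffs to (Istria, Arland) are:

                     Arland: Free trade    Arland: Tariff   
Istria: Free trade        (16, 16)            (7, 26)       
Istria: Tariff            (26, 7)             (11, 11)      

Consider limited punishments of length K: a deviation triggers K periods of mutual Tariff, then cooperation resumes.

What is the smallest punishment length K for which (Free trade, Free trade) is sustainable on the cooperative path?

3

No profitable deviation requires (16−11)(ρ+…+ρ^K) ≥ 26−16, i.e. ρ+…+ρ^K ≥ 2 ≈ 2.0000.
With ρ = 6/7, the partial sums are K=1: 0.8571, K=2: 1.5918, K=3: 2.2216.
K = 3 is the first length at which the sum reaches 2.0000.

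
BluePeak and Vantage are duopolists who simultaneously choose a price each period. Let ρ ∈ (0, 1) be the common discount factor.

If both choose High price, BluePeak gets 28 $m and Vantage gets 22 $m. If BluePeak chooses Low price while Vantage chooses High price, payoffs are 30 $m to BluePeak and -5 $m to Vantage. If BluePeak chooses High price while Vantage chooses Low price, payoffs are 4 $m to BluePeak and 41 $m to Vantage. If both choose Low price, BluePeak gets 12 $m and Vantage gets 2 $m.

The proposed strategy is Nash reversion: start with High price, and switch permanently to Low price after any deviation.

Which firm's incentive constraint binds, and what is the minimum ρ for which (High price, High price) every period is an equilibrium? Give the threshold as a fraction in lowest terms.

Vantage; ρ ≥ 19/39

BluePeak's threshold: (30−28)/(30−12) = 1/9.
Vantage's threshold: (41−22)/(41−2) = 19/39.
1/9 < 19/39, so Vantage binds and ρ* = 19/39.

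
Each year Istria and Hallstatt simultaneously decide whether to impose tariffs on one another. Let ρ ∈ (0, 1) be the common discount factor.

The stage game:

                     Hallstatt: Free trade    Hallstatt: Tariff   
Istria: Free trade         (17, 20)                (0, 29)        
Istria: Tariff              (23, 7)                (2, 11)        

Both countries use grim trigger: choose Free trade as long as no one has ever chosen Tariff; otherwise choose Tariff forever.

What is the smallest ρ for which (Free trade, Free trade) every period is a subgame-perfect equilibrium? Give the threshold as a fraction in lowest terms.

Istria's threshold: (23−17)/(23−2) = 2/7.
Hallstatt's threshold: (29−20)/(29−11) = 1/2.
2/7 < 1/2, so Hallstatt binds and ρ* = 1/2.

1/2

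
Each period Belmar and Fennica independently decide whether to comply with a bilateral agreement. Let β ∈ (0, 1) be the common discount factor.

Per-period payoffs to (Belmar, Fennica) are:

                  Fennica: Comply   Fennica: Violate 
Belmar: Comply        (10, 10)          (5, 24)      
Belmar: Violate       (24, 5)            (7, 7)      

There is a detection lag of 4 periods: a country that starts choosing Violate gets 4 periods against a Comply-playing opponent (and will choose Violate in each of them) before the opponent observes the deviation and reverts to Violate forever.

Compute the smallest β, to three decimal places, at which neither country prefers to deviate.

A deviator earns 24 for 4 periods, then 7 forever; cooperating earns 10 forever. Multiplying the IC by (1−β):
10 ≥ 24(1−β^4) + 7β^4, so 17·β^4 ≥ 14 and β^4 ≥ 14/17.
β ≥ (14/17)^(1/4) ≈ 0.953.

0.953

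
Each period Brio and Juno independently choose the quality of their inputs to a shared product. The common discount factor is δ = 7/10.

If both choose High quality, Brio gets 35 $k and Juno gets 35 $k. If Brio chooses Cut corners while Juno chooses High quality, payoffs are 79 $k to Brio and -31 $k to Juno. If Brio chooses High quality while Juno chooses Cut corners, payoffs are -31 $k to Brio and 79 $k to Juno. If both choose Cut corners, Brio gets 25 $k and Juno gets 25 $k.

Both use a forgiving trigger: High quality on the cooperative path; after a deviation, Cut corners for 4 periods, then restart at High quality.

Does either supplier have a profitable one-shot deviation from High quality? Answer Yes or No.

Yes

A one-shot deviation gives 79 now, then 25 for 4 periods, then back to 35.
Gain from deviating: (79−35) today; loss: (35−25) in each of the next 4 periods.
No-deviation condition: (35−25)(δ+…+δ^4) ≥ 79−35, i.e. δ+…+δ^4 ≥ 22/5.
At δ = 7/10: δ+…+δ^4 = 1.7731 < 4.4000.
So cooperation is not sustainable.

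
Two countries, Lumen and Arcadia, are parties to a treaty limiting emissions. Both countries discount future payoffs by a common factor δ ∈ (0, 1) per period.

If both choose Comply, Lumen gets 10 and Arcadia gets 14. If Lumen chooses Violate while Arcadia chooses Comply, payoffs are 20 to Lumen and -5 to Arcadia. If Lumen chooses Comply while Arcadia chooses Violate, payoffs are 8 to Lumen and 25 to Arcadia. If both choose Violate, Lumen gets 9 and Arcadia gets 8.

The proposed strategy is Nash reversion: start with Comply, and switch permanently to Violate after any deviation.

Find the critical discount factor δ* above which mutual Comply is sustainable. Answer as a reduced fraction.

10/11

Lumen: cooperation gives 10 each period; deviation gives 20 once then 9 forever.
  10/(1−δ) ≥ 20 + 9δ/(1−δ) ⇒ δ ≥ 10/11.
Arcadia: cooperation gives 14 each period; deviation gives 25 once then 8 forever.
  δ ≥ 11/17.
Both must hold, so the binding constraint is Lumen's: δ ≥ 10/11.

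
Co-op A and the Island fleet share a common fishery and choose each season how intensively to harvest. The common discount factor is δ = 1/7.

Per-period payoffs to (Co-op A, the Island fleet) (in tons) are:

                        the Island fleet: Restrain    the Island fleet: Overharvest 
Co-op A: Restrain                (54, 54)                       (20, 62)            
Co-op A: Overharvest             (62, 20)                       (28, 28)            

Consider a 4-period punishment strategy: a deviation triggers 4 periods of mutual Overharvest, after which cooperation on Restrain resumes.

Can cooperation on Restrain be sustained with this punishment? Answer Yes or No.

Comparing payoff streams over the 5 periods until play realigns: cooperate → 54(1+δ+…+δ^4); deviate → 62 + 28(δ+…+δ^4).
Cooperation is sustained iff (54−28)(δ+…+δ^4) ≥ 62−54.
δ+…+δ^4 = 1/7·(1−(1/7)^4)/(1−1/7) = 0.1666, and (62−54)/(54−28) = 0.3077.
0.1666 < 0.3077, so cooperation is not sustainable.

No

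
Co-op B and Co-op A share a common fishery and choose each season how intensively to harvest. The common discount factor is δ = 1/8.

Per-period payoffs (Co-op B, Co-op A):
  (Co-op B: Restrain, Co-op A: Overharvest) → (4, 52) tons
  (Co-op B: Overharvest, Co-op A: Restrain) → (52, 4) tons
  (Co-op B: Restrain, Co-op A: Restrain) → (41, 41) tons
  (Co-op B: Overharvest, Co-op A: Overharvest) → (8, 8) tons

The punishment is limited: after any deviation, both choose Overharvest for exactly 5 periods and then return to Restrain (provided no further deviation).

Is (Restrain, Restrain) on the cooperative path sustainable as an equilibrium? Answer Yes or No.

No

Comparing payoff streams over the 6 periods until play realigns: cooperate → 41(1+δ+…+δ^5); deviate → 52 + 8(δ+…+δ^5).
Cooperation is sustained iff (41−8)(δ+…+δ^5) ≥ 52−41.
δ+…+δ^5 = 1/8·(1−(1/8)^5)/(1−1/8) = 0.1429, and (52−41)/(41−8) = 0.3333.
0.1429 < 0.3333, so cooperation is not sustainable.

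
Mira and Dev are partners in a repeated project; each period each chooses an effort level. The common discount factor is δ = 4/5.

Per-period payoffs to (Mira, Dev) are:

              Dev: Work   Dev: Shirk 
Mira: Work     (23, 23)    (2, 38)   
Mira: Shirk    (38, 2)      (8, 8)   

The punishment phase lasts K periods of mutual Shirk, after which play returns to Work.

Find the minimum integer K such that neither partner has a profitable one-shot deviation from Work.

No profitable deviation requires (23−8)(δ+…+δ^K) ≥ 38−23, i.e. δ+…+δ^K ≥ 1 ≈ 1.0000.
With δ = 4/5, the partial sums are K=1: 0.8000, K=2: 1.4400.
K = 2 is the first length at which the sum reaches 1.0000.

2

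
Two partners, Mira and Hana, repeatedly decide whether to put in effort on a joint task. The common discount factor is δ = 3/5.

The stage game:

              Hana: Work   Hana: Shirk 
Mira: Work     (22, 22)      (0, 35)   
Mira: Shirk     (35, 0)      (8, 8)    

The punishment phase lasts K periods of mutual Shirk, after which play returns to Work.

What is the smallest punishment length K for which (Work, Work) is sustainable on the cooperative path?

Need Σ_{k=1}^{K} δ^k ≥ (35−22)/(22−8) = 0.9286 at δ = 3/5.
At K = 1 the sum is 0.6000 < 0.9286; at K = 2 it is 0.9600 ≥ 0.9286.
So the minimum punishment length is K = 2.

2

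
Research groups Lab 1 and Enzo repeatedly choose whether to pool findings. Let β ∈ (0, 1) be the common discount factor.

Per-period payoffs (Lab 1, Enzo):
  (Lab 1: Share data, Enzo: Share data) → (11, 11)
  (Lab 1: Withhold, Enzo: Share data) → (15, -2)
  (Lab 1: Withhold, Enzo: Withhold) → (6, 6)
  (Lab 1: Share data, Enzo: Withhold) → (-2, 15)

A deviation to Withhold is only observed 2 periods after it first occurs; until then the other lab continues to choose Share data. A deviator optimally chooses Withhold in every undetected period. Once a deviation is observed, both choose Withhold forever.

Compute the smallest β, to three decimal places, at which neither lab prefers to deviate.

A deviator earns 15 for 2 periods, then 6 forever; cooperating earns 11 forever. Multiplying the IC by (1−β):
11 ≥ 15(1−β^2) + 6β^2, so 9·β^2 ≥ 4 and β^2 ≥ 4/9.
β ≥ (4/9)^(1/2) ≈ 0.667.

0.667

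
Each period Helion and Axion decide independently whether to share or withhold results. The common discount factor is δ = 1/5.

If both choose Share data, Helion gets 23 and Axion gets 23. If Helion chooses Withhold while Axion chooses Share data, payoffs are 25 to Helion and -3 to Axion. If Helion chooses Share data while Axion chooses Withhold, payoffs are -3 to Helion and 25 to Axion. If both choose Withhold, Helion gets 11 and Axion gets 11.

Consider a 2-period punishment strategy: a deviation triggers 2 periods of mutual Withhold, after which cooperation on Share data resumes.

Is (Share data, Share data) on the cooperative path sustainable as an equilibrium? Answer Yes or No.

IC: δ+…+δ^2 ≥ (25−23)/(23−11) = 1/6.
At δ = 1/5: partial sum = 0.2400 ≥ 0.1667. Cooperation sustainable.

Yes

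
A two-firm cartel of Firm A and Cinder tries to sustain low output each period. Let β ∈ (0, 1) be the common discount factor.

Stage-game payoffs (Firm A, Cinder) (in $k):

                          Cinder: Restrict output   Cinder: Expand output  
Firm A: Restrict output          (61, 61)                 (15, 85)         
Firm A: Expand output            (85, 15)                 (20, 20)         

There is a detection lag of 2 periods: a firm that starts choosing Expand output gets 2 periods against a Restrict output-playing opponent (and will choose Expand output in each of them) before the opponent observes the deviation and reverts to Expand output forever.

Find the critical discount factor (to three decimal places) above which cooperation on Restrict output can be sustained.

0.608

Deviating for the 2 undetected periods gains 85−61 = 24 per period over cooperation, then loses 61−20 = 41 per period forever once punishment starts.
Gain: 24(1 + β + … + β^1); loss: 41·β^2/(1−β).
No profitable deviation ⇔ 24(1−β^2) ≤ 41·β^2, i.e. β^2 ≥ 24/(24+41) = 24/65.
Hence β ≥ (24/65)^(1/2) ≈ 0.608.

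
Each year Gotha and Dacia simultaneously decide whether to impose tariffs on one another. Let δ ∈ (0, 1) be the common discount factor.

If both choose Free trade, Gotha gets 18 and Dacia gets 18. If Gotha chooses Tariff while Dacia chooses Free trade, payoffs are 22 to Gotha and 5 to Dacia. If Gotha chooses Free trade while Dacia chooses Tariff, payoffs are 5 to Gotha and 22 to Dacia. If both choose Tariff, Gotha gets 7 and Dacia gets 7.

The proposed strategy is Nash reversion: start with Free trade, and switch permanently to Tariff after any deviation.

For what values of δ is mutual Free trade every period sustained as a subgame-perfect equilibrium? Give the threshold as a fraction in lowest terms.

4/15

18/(1−δ) ≥ 22 + 7δ/(1−δ)
18 ≥ 22 − 15δ
δ ≥ 4/15.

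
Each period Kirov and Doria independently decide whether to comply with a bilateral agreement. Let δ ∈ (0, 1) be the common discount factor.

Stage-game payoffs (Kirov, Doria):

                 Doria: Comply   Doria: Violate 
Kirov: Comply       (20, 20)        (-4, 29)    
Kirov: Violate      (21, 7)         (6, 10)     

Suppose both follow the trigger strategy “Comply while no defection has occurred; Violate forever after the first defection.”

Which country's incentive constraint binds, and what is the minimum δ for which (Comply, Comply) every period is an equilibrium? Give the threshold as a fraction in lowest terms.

Doria; δ ≥ 9/19

For Kirov: deviation gain 21−20 = 1, per-period punishment loss 20−6 = 14. IC gives δ ≥ 1/15.
For Doria: gain 9, loss 10 per period, so δ ≥ 9/19.
The tighter constraint is Doria's, so cooperation needs δ ≥ 9/19.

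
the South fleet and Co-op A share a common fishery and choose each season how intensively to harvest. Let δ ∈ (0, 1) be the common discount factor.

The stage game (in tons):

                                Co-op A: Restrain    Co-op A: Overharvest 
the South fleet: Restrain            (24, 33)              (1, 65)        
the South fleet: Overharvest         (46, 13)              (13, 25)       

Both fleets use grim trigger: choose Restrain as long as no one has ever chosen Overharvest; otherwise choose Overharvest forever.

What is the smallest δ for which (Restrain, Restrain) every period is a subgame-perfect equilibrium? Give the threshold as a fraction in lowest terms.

the South fleet: cooperation gives 24 each period; deviation gives 46 once then 13 forever.
  24/(1−δ) ≥ 46 + 13δ/(1−δ) ⇒ δ ≥ 22/33 = 2/3.
Co-op A: cooperation gives 33 each period; deviation gives 65 once then 25 forever.
  δ ≥ 32/40 = 4/5.
Both must hold, so the binding constraint is Co-op A's: δ ≥ 4/5.

4/5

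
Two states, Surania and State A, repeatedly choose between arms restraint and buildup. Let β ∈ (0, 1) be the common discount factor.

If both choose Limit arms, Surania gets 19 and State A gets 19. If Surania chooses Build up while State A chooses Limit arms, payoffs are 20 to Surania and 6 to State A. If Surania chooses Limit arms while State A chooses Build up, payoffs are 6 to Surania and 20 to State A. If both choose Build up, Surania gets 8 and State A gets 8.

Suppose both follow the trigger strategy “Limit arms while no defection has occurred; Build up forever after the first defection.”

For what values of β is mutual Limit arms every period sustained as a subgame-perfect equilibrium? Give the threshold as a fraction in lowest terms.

1/12

Under grim trigger the critical discount factor is (T−C)/(T−P) with T = 20, C = 19, P = 8.
β* = (20−19)/(20−8) = 1/12.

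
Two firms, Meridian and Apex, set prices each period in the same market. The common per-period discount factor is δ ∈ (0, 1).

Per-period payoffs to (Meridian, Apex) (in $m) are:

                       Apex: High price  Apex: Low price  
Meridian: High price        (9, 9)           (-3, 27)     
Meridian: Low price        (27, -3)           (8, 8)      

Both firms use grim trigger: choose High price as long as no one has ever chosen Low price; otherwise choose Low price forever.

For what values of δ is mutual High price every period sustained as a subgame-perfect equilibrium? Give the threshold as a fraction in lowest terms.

18/19

One-period gain from deviating is 27 − 9 = 18. The loss is 9 − 8 = 1 in every subsequent period, with present value 1·δ/(1−δ).
Deviation is unprofitable when 1·δ/(1−δ) ≥ 18, i.e. δ/(1−δ) ≥ 18.
Equivalently δ ≥ 18/(18+1) = 18/19.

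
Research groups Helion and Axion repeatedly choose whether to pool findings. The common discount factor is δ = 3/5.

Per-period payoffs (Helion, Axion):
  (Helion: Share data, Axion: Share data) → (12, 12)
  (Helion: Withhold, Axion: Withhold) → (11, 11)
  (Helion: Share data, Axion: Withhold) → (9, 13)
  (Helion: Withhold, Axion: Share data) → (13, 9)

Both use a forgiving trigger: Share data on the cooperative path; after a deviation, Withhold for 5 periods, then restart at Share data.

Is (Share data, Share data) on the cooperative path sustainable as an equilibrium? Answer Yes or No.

A one-shot deviation gives 13 now, then 11 for 5 periods, then back to 12.
Gain from deviating: (13−12) today; loss: (12−11) in each of the next 5 periods.
No-deviation condition: (12−11)(δ+…+δ^5) ≥ 13−12, i.e. δ+…+δ^5 ≥ 1.
At δ = 3/5: δ+…+δ^5 = 1.3834 ≥ 1.0000.
So cooperation is sustainable.

Yes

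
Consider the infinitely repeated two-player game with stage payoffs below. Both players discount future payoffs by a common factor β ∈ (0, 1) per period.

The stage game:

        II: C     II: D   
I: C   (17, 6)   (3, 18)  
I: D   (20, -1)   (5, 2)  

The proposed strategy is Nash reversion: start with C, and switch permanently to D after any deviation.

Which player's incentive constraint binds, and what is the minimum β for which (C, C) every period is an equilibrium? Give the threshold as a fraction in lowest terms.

II; β ≥ 3/4

For I: deviation gain 20−17 = 3, per-period punishment loss 17−5 = 12. IC gives β ≥ 3/15 = 1/5.
For II: gain 12, loss 4 per period, so β ≥ 12/16 = 3/4.
The tighter constraint is II's, so cooperation needs β ≥ 3/4.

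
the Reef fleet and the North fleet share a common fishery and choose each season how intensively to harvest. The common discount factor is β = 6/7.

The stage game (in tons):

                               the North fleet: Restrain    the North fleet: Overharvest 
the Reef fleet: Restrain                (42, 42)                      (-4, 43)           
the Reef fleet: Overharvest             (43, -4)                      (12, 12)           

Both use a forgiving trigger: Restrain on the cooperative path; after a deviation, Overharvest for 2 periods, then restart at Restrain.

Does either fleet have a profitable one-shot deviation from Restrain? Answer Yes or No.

Comparing payoff streams over the 3 periods until play realigns: cooperate → 42(1+β+…+β^2); deviate → 43 + 12(β+…+β^2).
Cooperation is sustained iff (42−12)(β+…+β^2) ≥ 43−42.
β+…+β^2 = 6/7·(1−(6/7)^2)/(1−6/7) = 1.5918, and (43−42)/(42−12) = 0.0333.
1.5918 ≥ 0.0333, so cooperation is sustainable.

No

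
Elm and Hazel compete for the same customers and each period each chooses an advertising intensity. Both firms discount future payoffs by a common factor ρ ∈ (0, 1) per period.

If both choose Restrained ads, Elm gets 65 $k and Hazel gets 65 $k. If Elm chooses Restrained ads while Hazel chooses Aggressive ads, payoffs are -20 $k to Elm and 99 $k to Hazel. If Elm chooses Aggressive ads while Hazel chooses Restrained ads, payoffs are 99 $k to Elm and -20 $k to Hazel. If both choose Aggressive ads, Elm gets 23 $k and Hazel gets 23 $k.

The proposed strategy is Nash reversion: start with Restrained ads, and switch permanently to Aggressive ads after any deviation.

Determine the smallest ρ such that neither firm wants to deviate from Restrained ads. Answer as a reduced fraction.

Cooperation forever yields 65 each period: 65/(1−ρ).
Deviating yields 99 once, then 23 forever: 99 + 23ρ/(1−ρ).
No profitable deviation requires 65/(1−ρ) ≥ 99 + 23ρ/(1−ρ).
Multiplying by (1−ρ): 65 ≥ 99(1−ρ) + 23ρ = 99 − 76ρ.
So 76ρ ≥ 34, i.e. ρ ≥ 34/76 = 17/38.

17/38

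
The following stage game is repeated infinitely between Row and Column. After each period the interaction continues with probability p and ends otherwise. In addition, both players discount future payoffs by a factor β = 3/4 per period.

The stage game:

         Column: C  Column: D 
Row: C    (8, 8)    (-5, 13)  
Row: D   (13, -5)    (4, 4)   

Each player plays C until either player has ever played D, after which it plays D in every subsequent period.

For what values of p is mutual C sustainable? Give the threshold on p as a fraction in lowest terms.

20/27

Expected continuation weight on next period's payoff is β·p = 3/4·p, which plays the role of the discount factor.
Cooperation requires 3/4·p ≥ (13−8)/(13−4) = 5/9, hence p ≥ 20/27.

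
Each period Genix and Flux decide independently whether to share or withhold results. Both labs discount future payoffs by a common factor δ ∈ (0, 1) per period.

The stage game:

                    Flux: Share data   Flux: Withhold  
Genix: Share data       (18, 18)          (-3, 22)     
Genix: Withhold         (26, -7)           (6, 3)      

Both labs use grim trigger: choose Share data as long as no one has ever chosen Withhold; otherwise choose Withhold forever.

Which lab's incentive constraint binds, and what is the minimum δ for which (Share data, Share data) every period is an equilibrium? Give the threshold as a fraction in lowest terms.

Genix; δ ≥ 2/5

Genix: cooperation gives 18 each period; deviation gives 26 once then 6 forever.
  18/(1−δ) ≥ 26 + 6δ/(1−δ) ⇒ δ ≥ 8/20 = 2/5.
Flux: cooperation gives 18 each period; deviation gives 22 once then 3 forever.
  δ ≥ 4/19.
Both must hold, so the binding constraint is Genix's: δ ≥ 2/5.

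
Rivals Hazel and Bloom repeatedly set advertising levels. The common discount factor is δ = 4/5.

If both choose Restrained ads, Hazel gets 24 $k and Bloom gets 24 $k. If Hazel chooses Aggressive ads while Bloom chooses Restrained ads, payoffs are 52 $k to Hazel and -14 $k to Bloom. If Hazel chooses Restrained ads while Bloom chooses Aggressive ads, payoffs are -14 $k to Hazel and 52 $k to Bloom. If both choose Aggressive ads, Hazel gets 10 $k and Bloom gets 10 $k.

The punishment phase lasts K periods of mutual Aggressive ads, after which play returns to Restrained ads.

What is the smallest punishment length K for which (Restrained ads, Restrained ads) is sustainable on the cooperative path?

4

No profitable deviation requires (24−10)(δ+…+δ^K) ≥ 52−24, i.e. δ+…+δ^K ≥ 2 ≈ 2.0000.
With δ = 4/5, the partial sums are K=1: 0.8000, K=2: 1.4400, K=3: 1.9520, K=4: 2.3616.
K = 4 is the first length at which the sum reaches 2.0000.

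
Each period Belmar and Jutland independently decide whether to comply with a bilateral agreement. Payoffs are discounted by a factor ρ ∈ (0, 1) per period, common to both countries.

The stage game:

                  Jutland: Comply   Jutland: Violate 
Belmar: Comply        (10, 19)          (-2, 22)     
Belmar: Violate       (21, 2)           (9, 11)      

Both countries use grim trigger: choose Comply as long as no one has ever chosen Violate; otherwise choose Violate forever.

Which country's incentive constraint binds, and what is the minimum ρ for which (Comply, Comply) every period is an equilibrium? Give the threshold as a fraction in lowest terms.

Belmar; ρ ≥ 11/12

Belmar's threshold: (21−10)/(21−9) = 11/12.
Jutland's threshold: (22−19)/(22−11) = 3/11.
11/12 > 3/11, so Belmar binds and ρ* = 11/12.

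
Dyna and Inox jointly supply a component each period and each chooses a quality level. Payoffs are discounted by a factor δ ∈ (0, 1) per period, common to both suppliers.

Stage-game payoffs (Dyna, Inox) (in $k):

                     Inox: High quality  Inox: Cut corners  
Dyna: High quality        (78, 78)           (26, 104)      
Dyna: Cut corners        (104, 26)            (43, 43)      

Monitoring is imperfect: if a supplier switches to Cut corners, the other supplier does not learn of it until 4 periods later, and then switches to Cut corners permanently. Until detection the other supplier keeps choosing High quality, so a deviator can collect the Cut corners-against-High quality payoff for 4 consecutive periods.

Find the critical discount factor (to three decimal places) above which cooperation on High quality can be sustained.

Deviating for the 4 undetected periods gains 104−78 = 26 per period over cooperation, then loses 78−43 = 35 per period forever once punishment starts.
Gain: 26(1 + δ + … + δ^3); loss: 35·δ^4/(1−δ).
No profitable deviation ⇔ 26(1−δ^4) ≤ 35·δ^4, i.e. δ^4 ≥ 26/(26+35) = 26/61.
Hence δ ≥ (26/61)^(1/4) ≈ 0.808.

0.808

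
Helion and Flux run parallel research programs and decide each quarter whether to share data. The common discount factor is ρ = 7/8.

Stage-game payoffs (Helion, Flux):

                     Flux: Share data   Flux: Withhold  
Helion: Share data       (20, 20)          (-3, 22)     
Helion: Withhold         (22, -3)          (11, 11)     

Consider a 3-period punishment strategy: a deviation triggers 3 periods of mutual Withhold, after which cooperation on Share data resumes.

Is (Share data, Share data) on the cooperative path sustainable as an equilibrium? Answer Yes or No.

Yes

IC: ρ+…+ρ^3 ≥ (22−20)/(20−11) = 2/9.
At ρ = 7/8: partial sum = 2.3105 ≥ 0.2222. Cooperation sustainable.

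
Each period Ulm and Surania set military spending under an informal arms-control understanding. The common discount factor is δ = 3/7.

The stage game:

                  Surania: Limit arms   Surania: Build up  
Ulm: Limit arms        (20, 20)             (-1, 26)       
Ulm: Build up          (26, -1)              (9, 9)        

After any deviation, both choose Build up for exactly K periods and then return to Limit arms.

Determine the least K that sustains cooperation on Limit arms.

No profitable deviation requires (20−9)(δ+…+δ^K) ≥ 26−20, i.e. δ+…+δ^K ≥ 6/11 ≈ 0.5455.
With δ = 3/7, the partial sums are K=1: 0.4286, K=2: 0.6122.
K = 2 is the first length at which the sum reaches 0.5455.

2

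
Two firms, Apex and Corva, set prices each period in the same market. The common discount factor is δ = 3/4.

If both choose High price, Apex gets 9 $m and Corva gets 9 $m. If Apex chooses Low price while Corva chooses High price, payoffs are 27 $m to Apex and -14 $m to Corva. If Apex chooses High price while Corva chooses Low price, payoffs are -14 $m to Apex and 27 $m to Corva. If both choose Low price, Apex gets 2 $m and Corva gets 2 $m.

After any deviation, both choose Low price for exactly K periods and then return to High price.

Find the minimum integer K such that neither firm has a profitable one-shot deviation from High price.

7

No profitable deviation requires (9−2)(δ+…+δ^K) ≥ 27−9, i.e. δ+…+δ^K ≥ 18/7 ≈ 2.5714.
With δ = 3/4, the partial sums are K=1: 0.7500, K=2: 1.3125, …, K=5: 2.2881, K=6: 2.4661, K=7: 2.5995.
K = 7 is the first length at which the sum reaches 2.5714.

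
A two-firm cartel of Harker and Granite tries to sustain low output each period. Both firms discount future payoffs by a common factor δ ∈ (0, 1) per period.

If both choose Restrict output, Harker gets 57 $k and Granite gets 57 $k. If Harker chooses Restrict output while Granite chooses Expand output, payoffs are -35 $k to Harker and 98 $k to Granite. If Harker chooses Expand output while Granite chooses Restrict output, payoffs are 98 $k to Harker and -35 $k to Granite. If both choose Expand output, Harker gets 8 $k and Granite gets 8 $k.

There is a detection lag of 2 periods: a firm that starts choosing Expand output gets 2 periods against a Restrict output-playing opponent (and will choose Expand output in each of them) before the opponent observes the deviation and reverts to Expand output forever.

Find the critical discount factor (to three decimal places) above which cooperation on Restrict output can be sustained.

0.675

A deviator earns 98 for 2 periods, then 8 forever; cooperating earns 57 forever. Multiplying the IC by (1−δ):
57 ≥ 98(1−δ^2) + 8δ^2, so 90·δ^2 ≥ 41 and δ^2 ≥ 41/90.
δ ≥ (41/90)^(1/2) ≈ 0.675.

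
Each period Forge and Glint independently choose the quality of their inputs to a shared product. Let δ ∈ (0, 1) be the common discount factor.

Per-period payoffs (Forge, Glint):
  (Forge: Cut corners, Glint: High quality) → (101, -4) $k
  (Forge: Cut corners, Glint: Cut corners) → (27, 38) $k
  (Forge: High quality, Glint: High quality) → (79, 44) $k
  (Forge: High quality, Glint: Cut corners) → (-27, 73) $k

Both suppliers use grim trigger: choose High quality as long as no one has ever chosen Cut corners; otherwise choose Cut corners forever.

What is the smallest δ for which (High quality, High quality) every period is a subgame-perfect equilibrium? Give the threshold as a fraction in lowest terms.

For Forge: deviation gain 101−79 = 22, per-period punishment loss 79−27 = 52. IC gives δ ≥ 22/74 = 11/37.
For Glint: gain 29, loss 6 per period, so δ ≥ 29/35.
The tighter constraint is Glint's, so cooperation needs δ ≥ 29/35.

29/35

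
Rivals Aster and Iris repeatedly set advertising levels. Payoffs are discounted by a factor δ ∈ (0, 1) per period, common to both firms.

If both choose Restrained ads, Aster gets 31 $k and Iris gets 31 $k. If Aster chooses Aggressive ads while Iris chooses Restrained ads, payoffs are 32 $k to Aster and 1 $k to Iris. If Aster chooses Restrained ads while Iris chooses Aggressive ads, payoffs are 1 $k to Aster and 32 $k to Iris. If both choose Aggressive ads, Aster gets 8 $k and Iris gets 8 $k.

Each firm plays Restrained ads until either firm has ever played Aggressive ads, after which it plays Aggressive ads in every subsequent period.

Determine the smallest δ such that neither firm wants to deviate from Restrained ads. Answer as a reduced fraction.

1/24

Cooperation forever yields 31 each period: 31/(1−δ).
Deviating yields 32 once, then 8 forever: 32 + 8δ/(1−δ).
No profitable deviation requires 31/(1−δ) ≥ 32 + 8δ/(1−δ).
Multiplying by (1−δ): 31 ≥ 32(1−δ) + 8δ = 32 − 24δ.
So 24δ ≥ 1, i.e. δ ≥ 1/24.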